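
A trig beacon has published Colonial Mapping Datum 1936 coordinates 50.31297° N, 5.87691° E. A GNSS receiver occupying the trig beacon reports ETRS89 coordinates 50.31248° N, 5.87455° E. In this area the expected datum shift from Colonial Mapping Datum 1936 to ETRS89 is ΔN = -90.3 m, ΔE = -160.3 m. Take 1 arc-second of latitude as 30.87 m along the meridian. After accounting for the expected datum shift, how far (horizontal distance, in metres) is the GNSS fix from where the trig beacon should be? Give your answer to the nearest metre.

Observed coordinate differences: Δφ = -0.00049°, Δλ = -0.00236°.
Converting to metres (1° lat = 111132 m, cos φ = 0.638594): observed ΔN = -54.5 m, observed ΔE = -167.5 m.
Subtracting the expected shift leaves a residual of -54.5 − (-90.3) = 35.8 m north and -167.5 − (-160.3) = -7.2 m east.
Residual distance = √(35.8² + (-7.2)²) = 36.6 m.

37 m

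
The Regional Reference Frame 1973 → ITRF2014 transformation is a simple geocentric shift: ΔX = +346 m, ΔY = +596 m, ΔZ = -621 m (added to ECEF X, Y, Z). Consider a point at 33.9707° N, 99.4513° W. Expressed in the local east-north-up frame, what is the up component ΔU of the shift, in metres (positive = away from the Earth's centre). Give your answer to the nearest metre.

ΔU = -882 m

At φ = 33.9707°, λ = -99.4513°: sin φ = 0.558769, cos φ = 0.829323, sin λ = -0.986426, cos λ = -0.164209.
ΔU = cos φ cos λ·ΔX + cos φ sin λ·ΔY + sin φ·ΔZ = (0.829323)(-0.164209)(346) + (0.829323)(-0.986426)(596) + (0.558769)(-621) = -881.68 m.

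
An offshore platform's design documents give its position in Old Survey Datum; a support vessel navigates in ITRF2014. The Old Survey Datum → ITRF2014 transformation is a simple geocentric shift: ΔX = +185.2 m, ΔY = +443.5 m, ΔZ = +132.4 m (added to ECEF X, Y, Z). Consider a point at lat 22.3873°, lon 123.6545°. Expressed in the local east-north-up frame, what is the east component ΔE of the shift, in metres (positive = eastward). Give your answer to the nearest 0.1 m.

ΔE = -399.9 m

The local east axis at (φ, λ) is (−sin λ, cos λ, 0), so ΔE = −sin(123.6545°)·185.2 + cos(123.6545°)·443.5 = -399.94 m.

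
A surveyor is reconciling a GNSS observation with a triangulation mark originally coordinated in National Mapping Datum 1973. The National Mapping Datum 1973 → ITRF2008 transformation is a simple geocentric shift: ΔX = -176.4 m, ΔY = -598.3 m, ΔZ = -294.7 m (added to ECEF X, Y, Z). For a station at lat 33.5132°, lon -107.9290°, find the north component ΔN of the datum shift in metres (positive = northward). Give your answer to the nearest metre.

ΔN = -590 m

The local north axis is (−sin φ cos λ, −sin φ sin λ, cos φ), giving ΔN = -29.982 − 314.297 − 245.709 = -589.99 m.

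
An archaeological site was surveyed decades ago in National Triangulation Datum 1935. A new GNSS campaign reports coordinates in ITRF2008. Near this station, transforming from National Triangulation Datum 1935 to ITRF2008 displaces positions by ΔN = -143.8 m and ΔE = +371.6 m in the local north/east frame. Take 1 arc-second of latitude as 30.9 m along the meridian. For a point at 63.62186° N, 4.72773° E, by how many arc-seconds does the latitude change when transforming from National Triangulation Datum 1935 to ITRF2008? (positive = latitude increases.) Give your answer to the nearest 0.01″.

1″ of latitude = 30.90 m, so Δφ = -143.8 / 30.90 = -4.654″.

Δφ = -4.65″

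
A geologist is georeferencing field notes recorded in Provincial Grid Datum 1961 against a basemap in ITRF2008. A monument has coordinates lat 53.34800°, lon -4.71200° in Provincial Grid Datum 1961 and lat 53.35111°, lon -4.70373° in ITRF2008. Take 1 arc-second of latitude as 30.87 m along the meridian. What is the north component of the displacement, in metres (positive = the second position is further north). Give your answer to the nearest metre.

Δφ = 53.35111° − 53.34800° = +0.00311°; Δλ = -4.70373° − -4.71200° = +0.00827°.
1° of latitude = 3600 × 30.87 = 111132 m.
ΔN = Δφ × 111132 = 345.6 m; ΔE = Δλ × 111132 × cos(53.34800°) = +0.00827 × 111132 × 0.596953 = 548.6 m.

ΔN = 346 m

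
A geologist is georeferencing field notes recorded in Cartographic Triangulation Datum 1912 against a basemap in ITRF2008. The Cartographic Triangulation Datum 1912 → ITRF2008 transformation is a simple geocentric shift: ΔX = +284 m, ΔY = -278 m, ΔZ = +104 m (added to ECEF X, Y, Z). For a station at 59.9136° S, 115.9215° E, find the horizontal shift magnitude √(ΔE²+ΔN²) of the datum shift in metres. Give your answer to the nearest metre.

303 m

At φ = -59.9136°, λ = 115.9215°: sin φ = -0.865270, cos φ = 0.501305, sin λ = 0.899394, cos λ = -0.437139.
ΔE = −sin λ·ΔX + cos λ·ΔY = −(0.899394)·(284) + (-0.437139)·(-278) = -133.90 m.
ΔN = −sin φ cos λ·ΔX − sin φ sin λ·ΔY + cos φ·ΔZ = −(-0.865270)(-0.437139)(284) − (-0.865270)(0.899394)(-278) + (0.501305)(104) = -271.63 m.
Horizontal magnitude = √(ΔE² + ΔN²) = √((-133.90)² + (-271.63)²) = 302.84 m.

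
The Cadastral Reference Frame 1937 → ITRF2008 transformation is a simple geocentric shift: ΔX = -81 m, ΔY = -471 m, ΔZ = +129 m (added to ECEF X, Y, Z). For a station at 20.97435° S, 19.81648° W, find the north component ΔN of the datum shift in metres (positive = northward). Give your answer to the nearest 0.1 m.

At φ = -20.97435°, λ = -19.81648°: sin φ = -0.357950, cos φ = 0.933741, sin λ = -0.339009, cos λ = 0.940783.
ΔN = −sin φ cos λ·ΔX − sin φ sin λ·ΔY + cos φ·ΔZ = −(-0.357950)(0.940783)(-81) − (-0.357950)(-0.339009)(-471) + (0.933741)(129) = 150.33 m.

ΔN = 150.3 m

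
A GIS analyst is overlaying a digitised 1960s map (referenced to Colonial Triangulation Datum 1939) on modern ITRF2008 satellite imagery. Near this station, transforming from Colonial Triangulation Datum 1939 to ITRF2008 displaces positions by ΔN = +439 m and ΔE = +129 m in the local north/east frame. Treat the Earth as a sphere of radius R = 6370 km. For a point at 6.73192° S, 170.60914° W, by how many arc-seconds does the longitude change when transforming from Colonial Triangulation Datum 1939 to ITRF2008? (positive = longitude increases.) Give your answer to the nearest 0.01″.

Δλ = 4.21″

At latitude -6.73192°, cos φ = 0.993105.
One radian of longitude at latitude φ spans R cos φ, so Δλ = ΔE / (R cos φ) = 129.0 / (6370000 × 0.993105) = 2.0392e-05 rad = 4.206″.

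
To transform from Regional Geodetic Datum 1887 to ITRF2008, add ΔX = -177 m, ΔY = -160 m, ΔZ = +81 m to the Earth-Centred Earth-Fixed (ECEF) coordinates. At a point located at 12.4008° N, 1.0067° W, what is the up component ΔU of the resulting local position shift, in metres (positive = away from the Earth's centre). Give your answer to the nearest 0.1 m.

The local up (radial) axis is (cos φ cos λ, cos φ sin λ, sin φ), giving ΔU = -172.844 + 2.746 + 17.395 = -152.70 m.

ΔU = -152.7 m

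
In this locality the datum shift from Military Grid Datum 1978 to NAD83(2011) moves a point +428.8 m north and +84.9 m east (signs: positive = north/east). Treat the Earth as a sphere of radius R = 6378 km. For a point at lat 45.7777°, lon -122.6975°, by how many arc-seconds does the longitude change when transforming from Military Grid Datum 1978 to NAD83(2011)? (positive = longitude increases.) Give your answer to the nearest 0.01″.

At latitude 45.7777°, cos φ = 0.697444.
One radian of longitude at latitude φ spans R cos φ, so Δλ = ΔE / (R cos φ) = 84.9 / (6378000 × 0.697444) = 1.9086e-05 rad = 3.937″.

Δλ = 3.94″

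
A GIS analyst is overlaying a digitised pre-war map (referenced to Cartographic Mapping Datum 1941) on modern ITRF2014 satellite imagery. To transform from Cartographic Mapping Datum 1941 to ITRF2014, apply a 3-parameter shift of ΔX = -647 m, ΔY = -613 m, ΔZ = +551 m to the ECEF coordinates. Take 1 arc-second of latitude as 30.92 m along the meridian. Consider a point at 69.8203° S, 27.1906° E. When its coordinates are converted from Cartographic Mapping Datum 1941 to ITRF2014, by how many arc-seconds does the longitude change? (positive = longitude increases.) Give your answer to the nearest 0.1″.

sin φ = -0.938615, cos φ = 0.344966, sin λ = 0.456952, cos λ = 0.889491.
East component: ΔE = −sin λ·ΔX + cos λ·ΔY = −(0.456952)(-647) + (0.889491)(-613) = -249.61 m.
1° of latitude spans 3600 × 30.92 = 111312 m; at latitude φ, 1° of longitude spans that × cos φ = 38398.8 m, so Δλ = -249.61 / 38398.8 × 3600 = -23.402″.

Δλ = -23.4″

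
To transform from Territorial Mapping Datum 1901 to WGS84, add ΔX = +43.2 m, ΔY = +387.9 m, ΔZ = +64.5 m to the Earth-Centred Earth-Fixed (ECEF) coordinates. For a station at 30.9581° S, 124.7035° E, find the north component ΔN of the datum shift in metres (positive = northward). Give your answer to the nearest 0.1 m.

ΔN = 206.7 m

The local north axis is (−sin φ cos λ, −sin φ sin λ, cos φ), giving ΔN = -12.652 + 164.044 + 55.312 = 206.70 m.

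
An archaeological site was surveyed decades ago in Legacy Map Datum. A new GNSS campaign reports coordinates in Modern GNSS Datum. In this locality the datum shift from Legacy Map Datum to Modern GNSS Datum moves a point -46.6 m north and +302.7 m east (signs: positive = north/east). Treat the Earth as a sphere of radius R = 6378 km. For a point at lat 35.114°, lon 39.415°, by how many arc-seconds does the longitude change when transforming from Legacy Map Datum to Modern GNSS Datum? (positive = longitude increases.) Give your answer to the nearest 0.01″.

Δλ = 11.97″

At latitude 35.114°, cos φ = 0.818009.
One radian of longitude at latitude φ spans R cos φ, so Δλ = ΔE / (R cos φ) = 302.7 / (6378000 × 0.818009) = 5.8019e-05 rad = 11.967″.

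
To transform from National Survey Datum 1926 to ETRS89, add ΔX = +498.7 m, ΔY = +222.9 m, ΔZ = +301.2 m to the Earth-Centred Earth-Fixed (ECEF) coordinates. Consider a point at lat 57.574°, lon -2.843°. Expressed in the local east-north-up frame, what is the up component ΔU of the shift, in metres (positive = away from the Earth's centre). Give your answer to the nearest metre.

The local up (radial) axis is (cos φ cos λ, cos φ sin λ, sin φ), giving ΔU = 267.079 − 5.928 + 254.238 = 515.39 m.

ΔU = 515 m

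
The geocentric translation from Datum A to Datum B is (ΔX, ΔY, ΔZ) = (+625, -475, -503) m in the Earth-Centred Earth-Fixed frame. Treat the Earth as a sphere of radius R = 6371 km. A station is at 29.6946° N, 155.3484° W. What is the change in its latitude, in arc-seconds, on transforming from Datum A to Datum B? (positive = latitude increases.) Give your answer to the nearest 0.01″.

Δφ = -8.21″

sin φ = 0.495377, cos φ = 0.868678, sin λ = -0.417099, cos λ = -0.908861.
North component: ΔN = −sin φ cos λ·ΔX − sin φ sin λ·ΔY + cos φ·ΔZ = −(0.495377)(-0.908861)(625) − (0.495377)(-0.417099)(-475) + (0.868678)(-503) = -253.70 m.
1° of latitude spans πR/180 = 111195 m, so Δφ = -253.70 / 111195 × 3600 = -8.214″.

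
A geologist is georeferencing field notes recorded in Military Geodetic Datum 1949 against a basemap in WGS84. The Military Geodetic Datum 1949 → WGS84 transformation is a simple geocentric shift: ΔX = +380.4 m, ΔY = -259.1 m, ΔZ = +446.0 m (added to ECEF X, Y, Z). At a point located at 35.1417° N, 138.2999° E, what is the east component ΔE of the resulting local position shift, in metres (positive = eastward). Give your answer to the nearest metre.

The local east axis at (φ, λ) is (−sin λ, cos λ, 0), so ΔE = −sin(138.2999°)·380.4 + cos(138.2999°)·(-259.1) = -59.60 m.

ΔE = -60 m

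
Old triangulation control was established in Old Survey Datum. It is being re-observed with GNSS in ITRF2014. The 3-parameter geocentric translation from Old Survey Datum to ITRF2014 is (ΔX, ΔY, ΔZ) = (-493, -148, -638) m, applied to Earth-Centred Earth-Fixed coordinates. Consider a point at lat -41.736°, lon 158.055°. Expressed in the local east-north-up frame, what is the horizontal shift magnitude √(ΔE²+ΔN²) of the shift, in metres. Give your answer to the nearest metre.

383 m

At φ = -41.736°, λ = 158.055°: sin φ = -0.665699, cos φ = 0.746220, sin λ = 0.373716, cos λ = -0.927543.
ΔE = −sin λ·ΔX + cos λ·ΔY = −(0.373716)·(-493) + (-0.927543)·(-148) = 321.52 m.
ΔN = −sin φ cos λ·ΔX − sin φ sin λ·ΔY + cos φ·ΔZ = −(-0.665699)(-0.927543)(-493) − (-0.665699)(0.373716)(-148) + (0.746220)(-638) = -208.50 m.
Horizontal magnitude = √(ΔE² + ΔN²) = √(321.52² + (-208.50)²) = 383.20 m.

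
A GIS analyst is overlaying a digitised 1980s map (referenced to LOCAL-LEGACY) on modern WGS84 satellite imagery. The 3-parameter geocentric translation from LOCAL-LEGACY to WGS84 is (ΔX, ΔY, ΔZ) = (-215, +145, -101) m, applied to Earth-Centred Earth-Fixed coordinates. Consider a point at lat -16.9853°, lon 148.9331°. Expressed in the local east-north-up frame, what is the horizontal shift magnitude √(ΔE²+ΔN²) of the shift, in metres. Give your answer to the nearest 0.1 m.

24.8 m

At φ = -16.9853°, λ = 148.9331°: sin φ = -0.292126, cos φ = 0.956380, sin λ = 0.516039, cos λ = -0.856565.
ΔE = −sin λ·ΔX + cos λ·ΔY = −(0.516039)·(-215) + (-0.856565)·(145) = -13.25 m.
ΔN = −sin φ cos λ·ΔX − sin φ sin λ·ΔY + cos φ·ΔZ = −(-0.292126)(-0.856565)(-215) − (-0.292126)(0.516039)(145) + (0.956380)(-101) = -20.94 m.
Horizontal magnitude = √(ΔE² + ΔN²) = √((-13.25)² + (-20.94)²) = 24.78 m.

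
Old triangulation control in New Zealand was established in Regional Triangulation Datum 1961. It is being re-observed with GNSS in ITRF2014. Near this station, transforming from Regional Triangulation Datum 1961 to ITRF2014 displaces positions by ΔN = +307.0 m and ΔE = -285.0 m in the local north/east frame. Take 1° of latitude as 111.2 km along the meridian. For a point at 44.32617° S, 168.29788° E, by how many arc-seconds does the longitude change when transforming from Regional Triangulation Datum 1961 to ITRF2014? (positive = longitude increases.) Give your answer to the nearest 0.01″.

At latitude -44.32617°, cos φ = 0.715374.
1° of longitude at this latitude = 111.2 × cos φ = 79.55 km, so Δλ = -285.0 / 79549.6 = -0.0035827° = -12.898″.

Δλ = -12.90″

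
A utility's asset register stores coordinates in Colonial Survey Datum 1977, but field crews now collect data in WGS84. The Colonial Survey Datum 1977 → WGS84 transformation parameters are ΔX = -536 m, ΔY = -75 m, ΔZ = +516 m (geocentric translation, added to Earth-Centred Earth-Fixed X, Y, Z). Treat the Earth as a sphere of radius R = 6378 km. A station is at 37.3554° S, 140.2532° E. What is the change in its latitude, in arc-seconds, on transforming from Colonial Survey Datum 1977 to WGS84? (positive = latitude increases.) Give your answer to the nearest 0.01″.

Δφ = 20.41″

sin φ = -0.606757, cos φ = 0.794887, sin λ = 0.639396, cos λ = -0.768878.
North component: ΔN = −sin φ cos λ·ΔX − sin φ sin λ·ΔY + cos φ·ΔZ = −(-0.606757)(-0.768878)(-536) − (-0.606757)(0.639396)(-75) + (0.794887)(516) = 631.12 m.
1° of latitude spans πR/180 = 111317 m, so Δφ = 631.12 / 111317 × 3600 = 20.410″.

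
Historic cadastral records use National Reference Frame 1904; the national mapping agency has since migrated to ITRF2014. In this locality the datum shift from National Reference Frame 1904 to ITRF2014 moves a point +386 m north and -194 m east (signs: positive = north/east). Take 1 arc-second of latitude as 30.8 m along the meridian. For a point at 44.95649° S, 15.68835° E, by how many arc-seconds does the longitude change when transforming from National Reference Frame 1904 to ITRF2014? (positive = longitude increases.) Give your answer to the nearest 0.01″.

At latitude -44.95649°, cos φ = 0.707644.
1″ of longitude at this latitude = 30.80 × cos φ = 21.7954 m, so Δλ = -194.0 / 21.7954 = -8.901″.

Δλ = -8.90″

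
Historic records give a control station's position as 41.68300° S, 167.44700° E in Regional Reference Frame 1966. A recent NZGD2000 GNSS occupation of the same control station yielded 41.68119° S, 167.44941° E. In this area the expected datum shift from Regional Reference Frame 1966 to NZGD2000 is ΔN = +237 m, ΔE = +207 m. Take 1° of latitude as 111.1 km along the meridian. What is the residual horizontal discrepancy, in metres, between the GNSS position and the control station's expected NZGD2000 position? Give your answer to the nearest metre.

37 m

Observed coordinate differences: Δφ = +0.00181°, Δλ = +0.00241°.
Converting to metres (1° lat = 111100 m, cos φ = 0.746836): observed ΔN = 201.1 m, observed ΔE = 200.0 m.
Subtracting the expected shift leaves a residual of 201.1 − (237) = -35.9 m north and 200.0 − (207) = -7.0 m east.
Residual distance = √((-35.9)² + (-7.0)²) = 36.6 m.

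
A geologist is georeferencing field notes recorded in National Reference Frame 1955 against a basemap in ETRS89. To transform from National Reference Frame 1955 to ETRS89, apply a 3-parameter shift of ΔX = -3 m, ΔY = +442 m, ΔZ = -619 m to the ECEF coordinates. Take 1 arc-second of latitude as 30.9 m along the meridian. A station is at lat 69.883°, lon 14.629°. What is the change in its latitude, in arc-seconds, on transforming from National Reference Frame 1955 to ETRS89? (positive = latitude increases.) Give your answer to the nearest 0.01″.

Δφ = -10.19″

sin φ = 0.938992, cos φ = 0.343938, sin λ = 0.252559, cos λ = 0.967581.
North component: ΔN = −sin φ cos λ·ΔX − sin φ sin λ·ΔY + cos φ·ΔZ = −(0.938992)(0.967581)(-3) − (0.938992)(0.252559)(442) + (0.343938)(-619) = -314.99 m.
1° of latitude spans 3600 × 30.90 = 111240 m, so Δφ = -314.99 / 111240 × 3600 = -10.194″.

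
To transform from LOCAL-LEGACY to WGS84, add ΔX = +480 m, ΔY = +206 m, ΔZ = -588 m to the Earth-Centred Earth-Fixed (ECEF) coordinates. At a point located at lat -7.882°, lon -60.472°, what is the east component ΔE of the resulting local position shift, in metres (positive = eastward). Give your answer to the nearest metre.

ΔE = 519 m

At φ = -7.882°, λ = -60.472°: sin φ = -0.137133, cos φ = 0.990553, sin λ = -0.870115, cos λ = 0.492849.
ΔE = −sin λ·ΔX + cos λ·ΔY = −(-0.870115)·(480) + (0.492849)·(206) = 519.18 m.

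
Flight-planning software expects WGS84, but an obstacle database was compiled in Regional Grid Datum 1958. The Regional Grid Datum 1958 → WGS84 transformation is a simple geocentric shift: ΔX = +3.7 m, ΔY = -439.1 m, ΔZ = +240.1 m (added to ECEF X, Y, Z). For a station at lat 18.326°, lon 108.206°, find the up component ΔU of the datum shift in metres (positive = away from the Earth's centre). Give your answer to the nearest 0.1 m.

The local up (radial) axis is (cos φ cos λ, cos φ sin λ, sin φ), giving ΔU = -1.097 − 395.963 + 75.493 = -321.57 m.

ΔU = -321.6 m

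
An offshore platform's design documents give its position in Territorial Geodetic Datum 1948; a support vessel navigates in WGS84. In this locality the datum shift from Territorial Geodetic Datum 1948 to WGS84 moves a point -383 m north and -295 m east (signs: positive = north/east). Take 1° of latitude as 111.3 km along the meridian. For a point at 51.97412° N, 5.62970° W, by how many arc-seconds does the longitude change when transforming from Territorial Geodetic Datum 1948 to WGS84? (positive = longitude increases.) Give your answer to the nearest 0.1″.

Δλ = -15.5″

At latitude 51.97412°, cos φ = 0.616017.
1° of longitude at this latitude = 111.3 × cos φ = 68.56 km, so Δλ = -295.0 / 68562.7 = -0.0043026° = -15.489″.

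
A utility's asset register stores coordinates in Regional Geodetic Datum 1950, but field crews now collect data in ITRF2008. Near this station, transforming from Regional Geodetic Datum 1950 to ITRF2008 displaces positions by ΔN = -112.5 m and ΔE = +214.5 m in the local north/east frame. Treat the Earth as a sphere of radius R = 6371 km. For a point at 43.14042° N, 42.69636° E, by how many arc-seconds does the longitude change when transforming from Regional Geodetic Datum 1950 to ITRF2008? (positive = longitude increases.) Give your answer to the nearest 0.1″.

Δλ = 9.5″

At latitude 43.14042°, cos φ = 0.729680.
One radian of longitude at latitude φ spans R cos φ, so Δλ = ΔE / (R cos φ) = 214.5 / (6371000 × 0.729680) = 4.6141e-05 rad = 9.517″.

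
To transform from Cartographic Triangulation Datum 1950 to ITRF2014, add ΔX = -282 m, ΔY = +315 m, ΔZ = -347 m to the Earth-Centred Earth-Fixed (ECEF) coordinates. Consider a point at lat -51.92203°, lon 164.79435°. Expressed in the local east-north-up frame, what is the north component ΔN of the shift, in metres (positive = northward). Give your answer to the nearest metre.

At φ = -51.92203°, λ = 164.79435°: sin φ = -0.787172, cos φ = 0.616733, sin λ = 0.262284, cos λ = -0.964991.
ΔN = −sin φ cos λ·ΔX − sin φ sin λ·ΔY + cos φ·ΔZ = −(-0.787172)(-0.964991)(-282) − (-0.787172)(0.262284)(315) + (0.616733)(-347) = 65.24 m.

ΔN = 65 m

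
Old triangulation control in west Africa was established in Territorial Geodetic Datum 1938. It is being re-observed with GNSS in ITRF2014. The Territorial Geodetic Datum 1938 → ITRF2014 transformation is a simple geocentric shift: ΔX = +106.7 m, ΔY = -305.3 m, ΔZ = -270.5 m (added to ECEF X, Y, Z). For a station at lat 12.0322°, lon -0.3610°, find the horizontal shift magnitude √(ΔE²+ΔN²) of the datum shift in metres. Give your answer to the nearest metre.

At φ = 12.0322°, λ = -0.3610°: sin φ = 0.208461, cos φ = 0.978031, sin λ = -0.006301, cos λ = 0.999980.
ΔE = −sin λ·ΔX + cos λ·ΔY = −(-0.006301)·(106.7) + (0.999980)·(-305.3) = -304.62 m.
ΔN = −sin φ cos λ·ΔX − sin φ sin λ·ΔY + cos φ·ΔZ = −(0.208461)(0.999980)(106.7) − (0.208461)(-0.006301)(-305.3) + (0.978031)(-270.5) = -287.20 m.
Horizontal magnitude = √(ΔE² + ΔN²) = √((-304.62)² + (-287.20)²) = 418.66 m.

419 m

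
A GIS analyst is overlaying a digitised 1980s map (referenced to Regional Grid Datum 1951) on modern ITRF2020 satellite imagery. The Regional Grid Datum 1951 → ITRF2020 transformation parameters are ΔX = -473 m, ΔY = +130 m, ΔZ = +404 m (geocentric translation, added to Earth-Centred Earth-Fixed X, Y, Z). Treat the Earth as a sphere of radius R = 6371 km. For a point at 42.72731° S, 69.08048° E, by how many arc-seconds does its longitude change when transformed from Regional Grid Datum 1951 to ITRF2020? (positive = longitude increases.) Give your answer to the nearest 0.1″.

sin φ = -0.678510, cos φ = 0.734591, sin λ = 0.934083, cos λ = 0.357056.
East component: ΔE = −sin λ·ΔX + cos λ·ΔY = −(0.934083)(-473) + (0.357056)(130) = 488.24 m.
1° of latitude spans πR/180 = 111195 m; at latitude φ, 1° of longitude spans that × cos φ = 81682.8 m, so Δλ = 488.24 / 81682.8 × 3600 = 21.518″.

Δλ = 21.5″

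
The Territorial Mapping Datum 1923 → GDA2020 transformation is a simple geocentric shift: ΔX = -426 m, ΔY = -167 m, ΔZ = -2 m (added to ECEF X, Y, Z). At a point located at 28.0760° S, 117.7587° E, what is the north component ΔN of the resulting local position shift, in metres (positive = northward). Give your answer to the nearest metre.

ΔN = 22 m

The local north axis is (−sin φ cos λ, −sin φ sin λ, cos φ), giving ΔN = 93.380 − 69.552 − 1.765 = 22.06 m.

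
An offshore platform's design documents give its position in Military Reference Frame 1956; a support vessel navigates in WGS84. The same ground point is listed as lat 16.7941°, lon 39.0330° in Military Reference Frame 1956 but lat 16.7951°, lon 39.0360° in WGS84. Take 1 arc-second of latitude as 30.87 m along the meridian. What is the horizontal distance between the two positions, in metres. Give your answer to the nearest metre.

338 m

Δφ = 16.7951° − 16.7941° = +0.0010°; Δλ = 39.0360° − 39.0330° = +0.0030°.
1° of latitude = 3600 × 30.87 = 111132 m.
ΔN = Δφ × 111132 = 111.1 m; ΔE = Δλ × 111132 × cos(16.7941°) = +0.0030 × 111132 × 0.957349 = 319.2 m.
Distance = √(ΔE² + ΔN²) = √(319.2² + 111.1²) = 338.0 m.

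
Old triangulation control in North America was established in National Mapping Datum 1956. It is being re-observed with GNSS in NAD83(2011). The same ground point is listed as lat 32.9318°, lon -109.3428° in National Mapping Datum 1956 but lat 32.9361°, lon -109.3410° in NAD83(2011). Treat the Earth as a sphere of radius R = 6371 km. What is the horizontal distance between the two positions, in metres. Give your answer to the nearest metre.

507 m

Δφ = 32.9361° − 32.9318° = +0.0043°; Δλ = -109.3410° − -109.3428° = +0.0018°.
1° along a meridian = πR/180 = 111195 m.
ΔN = Δφ × 111195 = 478.1 m; ΔE = Δλ × 111195 × cos(32.9318°) = +0.0018 × 111195 × 0.839318 = 168.0 m.
Distance = √(ΔE² + ΔN²) = √(168.0² + 478.1²) = 506.8 m.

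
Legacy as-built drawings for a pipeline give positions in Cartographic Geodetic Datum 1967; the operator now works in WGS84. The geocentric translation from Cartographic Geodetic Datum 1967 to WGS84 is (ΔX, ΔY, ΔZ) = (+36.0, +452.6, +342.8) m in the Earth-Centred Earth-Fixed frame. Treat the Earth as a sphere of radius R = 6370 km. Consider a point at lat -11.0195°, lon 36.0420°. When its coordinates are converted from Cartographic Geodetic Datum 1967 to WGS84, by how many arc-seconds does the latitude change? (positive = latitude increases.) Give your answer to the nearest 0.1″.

Δφ = 12.7″

sin φ = -0.191143, cos φ = 0.981562, sin λ = 0.588378, cos λ = 0.808586.
North component: ΔN = −sin φ cos λ·ΔX − sin φ sin λ·ΔY + cos φ·ΔZ = −(-0.191143)(0.808586)(36.0) − (-0.191143)(0.588378)(452.6) + (0.981562)(342.8) = 392.94 m.
1° of latitude spans πR/180 = 111177 m, so Δφ = 392.94 / 111177 × 3600 = 12.724″.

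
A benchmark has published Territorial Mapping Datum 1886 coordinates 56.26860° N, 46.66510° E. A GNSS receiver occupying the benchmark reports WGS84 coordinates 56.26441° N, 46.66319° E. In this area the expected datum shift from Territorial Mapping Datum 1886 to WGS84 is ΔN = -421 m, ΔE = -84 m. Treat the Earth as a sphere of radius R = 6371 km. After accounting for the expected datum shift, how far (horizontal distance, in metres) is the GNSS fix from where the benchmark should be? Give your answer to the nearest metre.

Observed coordinate differences: Δφ = -0.00419°, Δλ = -0.00191°.
Converting to metres (1° lat = 111195 m, cos φ = 0.555300): observed ΔN = -465.9 m, observed ΔE = -117.9 m.
Subtracting the expected shift leaves a residual of -465.9 − (-421) = -44.9 m north and -117.9 − (-84) = -33.9 m east.
Residual distance = √((-44.9)² + (-33.9)²) = 56.3 m.

56 m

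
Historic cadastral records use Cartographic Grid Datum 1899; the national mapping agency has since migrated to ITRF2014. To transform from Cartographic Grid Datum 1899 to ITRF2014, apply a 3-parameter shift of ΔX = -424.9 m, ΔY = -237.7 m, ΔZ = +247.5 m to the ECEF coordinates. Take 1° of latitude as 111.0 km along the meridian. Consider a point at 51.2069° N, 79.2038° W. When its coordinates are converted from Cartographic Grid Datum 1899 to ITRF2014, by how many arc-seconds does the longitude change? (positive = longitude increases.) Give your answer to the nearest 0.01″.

sin φ = 0.779413, cos φ = 0.626510, sin λ = -0.982300, cos λ = 0.187316.
East component: ΔE = −sin λ·ΔX + cos λ·ΔY = −(-0.982300)(-424.9) + (0.187316)(-237.7) = -461.90 m.
1° of latitude spans 111000 m; at latitude φ, 1° of longitude spans that × cos φ = 69542.6 m, so Δλ = -461.90 / 69542.6 × 3600 = -23.911″.

Δλ = -23.91″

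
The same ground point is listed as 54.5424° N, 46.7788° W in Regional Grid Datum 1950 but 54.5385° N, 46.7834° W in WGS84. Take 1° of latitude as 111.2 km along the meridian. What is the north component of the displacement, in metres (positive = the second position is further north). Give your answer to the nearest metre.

ΔN = -434 m

Δφ = 54.5385° − 54.5424° = -0.0039°; Δλ = -46.7834° − -46.7788° = -0.0046°.
ΔN = Δφ × 111200 = -433.7 m; ΔE = Δλ × 111200 × cos(54.5424°) = -0.0046 × 111200 × 0.580100 = -296.7 m.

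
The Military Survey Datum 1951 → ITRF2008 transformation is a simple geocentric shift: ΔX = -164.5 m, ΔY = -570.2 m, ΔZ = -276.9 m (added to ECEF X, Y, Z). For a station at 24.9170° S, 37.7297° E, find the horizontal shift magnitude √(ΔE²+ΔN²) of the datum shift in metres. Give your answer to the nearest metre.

573 m

The local east axis at (φ, λ) is (−sin λ, cos λ, 0), so ΔE = −sin(37.7297°)·(-164.5) + cos(37.7297°)·(-570.2) = -350.31 m.
The local north axis is (−sin φ cos λ, −sin φ sin λ, cos φ), giving ΔN = -54.814 − 147.004 − 251.126 = -452.94 m.
Horizontal magnitude = √(ΔE² + ΔN²) = √((-350.31)² + (-452.94)²) = 572.60 m.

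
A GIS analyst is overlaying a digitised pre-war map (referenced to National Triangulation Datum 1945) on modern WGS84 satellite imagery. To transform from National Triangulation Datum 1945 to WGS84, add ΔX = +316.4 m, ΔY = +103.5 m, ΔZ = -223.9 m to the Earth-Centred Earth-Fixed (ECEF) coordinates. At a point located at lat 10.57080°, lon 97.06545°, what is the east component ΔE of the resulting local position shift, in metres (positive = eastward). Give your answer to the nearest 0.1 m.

The local east axis at (φ, λ) is (−sin λ, cos λ, 0), so ΔE = −sin(97.06545°)·316.4 + cos(97.06545°)·103.5 = -326.73 m.

ΔE = -326.7 m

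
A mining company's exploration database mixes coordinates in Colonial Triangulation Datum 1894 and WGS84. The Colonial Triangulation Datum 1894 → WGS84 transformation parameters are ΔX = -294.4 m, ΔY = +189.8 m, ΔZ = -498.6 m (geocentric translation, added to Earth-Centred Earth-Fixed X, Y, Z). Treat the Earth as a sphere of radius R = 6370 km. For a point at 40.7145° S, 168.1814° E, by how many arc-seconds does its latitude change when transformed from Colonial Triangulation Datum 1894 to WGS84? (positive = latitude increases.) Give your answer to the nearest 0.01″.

Δφ = -5.33″

sin φ = -0.652290, cos φ = 0.757969, sin λ = 0.204814, cos λ = -0.978801.
North component: ΔN = −sin φ cos λ·ΔX − sin φ sin λ·ΔY + cos φ·ΔZ = −(-0.652290)(-0.978801)(-294.4) − (-0.652290)(0.204814)(189.8) + (0.757969)(-498.6) = -164.60 m.
1° of latitude spans πR/180 = 111177 m, so Δφ = -164.60 / 111177 × 3600 = -5.330″.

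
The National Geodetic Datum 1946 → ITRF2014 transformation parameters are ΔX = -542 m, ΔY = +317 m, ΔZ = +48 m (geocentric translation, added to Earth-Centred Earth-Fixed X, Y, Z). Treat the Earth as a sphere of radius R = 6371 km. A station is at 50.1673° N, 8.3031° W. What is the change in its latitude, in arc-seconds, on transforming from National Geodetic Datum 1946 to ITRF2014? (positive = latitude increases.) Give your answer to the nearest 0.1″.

Δφ = 15.5″

sin φ = 0.767918, cos φ = 0.640548, sin λ = -0.144410, cos λ = 0.989518.
North component: ΔN = −sin φ cos λ·ΔX − sin φ sin λ·ΔY + cos φ·ΔZ = −(0.767918)(0.989518)(-542) − (0.767918)(-0.144410)(317) + (0.640548)(48) = 477.75 m.
1° of latitude spans πR/180 = 111195 m, so Δφ = 477.75 / 111195 × 3600 = 15.467″.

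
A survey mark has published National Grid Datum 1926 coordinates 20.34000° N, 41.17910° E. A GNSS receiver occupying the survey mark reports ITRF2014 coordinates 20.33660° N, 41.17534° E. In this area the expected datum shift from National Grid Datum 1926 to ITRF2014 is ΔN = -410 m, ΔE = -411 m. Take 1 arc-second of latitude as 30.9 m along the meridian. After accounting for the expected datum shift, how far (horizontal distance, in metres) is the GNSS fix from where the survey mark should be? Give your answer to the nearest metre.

Observed coordinate differences: Δφ = -0.00340°, Δλ = -0.00376°.
Converting to metres (1° lat = 111240 m, cos φ = 0.937646): observed ΔN = -378.2 m, observed ΔE = -392.2 m.
Subtracting the expected shift leaves a residual of -378.2 − (-410) = 31.8 m north and -392.2 − (-411) = 18.8 m east.
Residual distance = √(31.8² + 18.8²) = 36.9 m.

37 m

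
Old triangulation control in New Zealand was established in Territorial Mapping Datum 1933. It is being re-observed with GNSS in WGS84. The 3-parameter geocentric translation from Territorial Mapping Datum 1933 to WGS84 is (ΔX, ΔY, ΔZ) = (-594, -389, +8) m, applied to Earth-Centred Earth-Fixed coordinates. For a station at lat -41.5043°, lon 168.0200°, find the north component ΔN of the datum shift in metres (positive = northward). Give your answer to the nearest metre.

ΔN = 338 m

At φ = -41.5043°, λ = 168.0200°: sin φ = -0.662676, cos φ = 0.748906, sin λ = 0.207570, cos λ = -0.978220.
ΔN = −sin φ cos λ·ΔX − sin φ sin λ·ΔY + cos φ·ΔZ = −(-0.662676)(-0.978220)(-594) − (-0.662676)(0.207570)(-389) + (0.748906)(8) = 337.54 m.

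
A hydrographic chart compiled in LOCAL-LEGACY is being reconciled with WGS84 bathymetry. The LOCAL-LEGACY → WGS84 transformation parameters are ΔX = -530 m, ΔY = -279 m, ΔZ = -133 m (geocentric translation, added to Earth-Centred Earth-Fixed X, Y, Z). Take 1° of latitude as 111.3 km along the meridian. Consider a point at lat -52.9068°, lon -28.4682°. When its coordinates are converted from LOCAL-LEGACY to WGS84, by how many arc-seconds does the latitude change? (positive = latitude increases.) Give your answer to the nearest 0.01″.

sin φ = -0.797656, cos φ = 0.603113, sin λ = -0.476671, cos λ = 0.879082.
North component: ΔN = −sin φ cos λ·ΔX − sin φ sin λ·ΔY + cos φ·ΔZ = −(-0.797656)(0.879082)(-530) − (-0.797656)(-0.476671)(-279) + (0.603113)(-133) = -345.77 m.
1° of latitude spans 111300 m, so Δφ = -345.77 / 111300 × 3600 = -11.184″.

Δφ = -11.18″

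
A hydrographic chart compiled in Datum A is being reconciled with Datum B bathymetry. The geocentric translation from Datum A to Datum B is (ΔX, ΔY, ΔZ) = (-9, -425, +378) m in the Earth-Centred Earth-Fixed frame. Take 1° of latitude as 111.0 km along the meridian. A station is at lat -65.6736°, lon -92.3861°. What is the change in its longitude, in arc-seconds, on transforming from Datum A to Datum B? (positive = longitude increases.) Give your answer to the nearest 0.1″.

sin φ = -0.911214, cos φ = 0.411934, sin λ = -0.999133, cos λ = -0.041633.
East component: ΔE = −sin λ·ΔX + cos λ·ΔY = −(-0.999133)(-9) + (-0.041633)(-425) = 8.70 m.
1° of latitude spans 111000 m; at latitude φ, 1° of longitude spans that × cos φ = 45724.7 m, so Δλ = 8.70 / 45724.7 × 3600 = 0.685″.

Δλ = 0.7″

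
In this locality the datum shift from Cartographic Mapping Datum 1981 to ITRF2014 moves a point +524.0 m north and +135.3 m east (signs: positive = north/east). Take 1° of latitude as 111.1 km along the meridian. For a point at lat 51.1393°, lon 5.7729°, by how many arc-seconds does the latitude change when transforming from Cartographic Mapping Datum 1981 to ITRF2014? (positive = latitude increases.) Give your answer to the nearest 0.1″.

1° of latitude = 111.1 km, so Δφ = 524.0 / 111100 = 0.0047165° = 16.979″.

Δφ = 17.0″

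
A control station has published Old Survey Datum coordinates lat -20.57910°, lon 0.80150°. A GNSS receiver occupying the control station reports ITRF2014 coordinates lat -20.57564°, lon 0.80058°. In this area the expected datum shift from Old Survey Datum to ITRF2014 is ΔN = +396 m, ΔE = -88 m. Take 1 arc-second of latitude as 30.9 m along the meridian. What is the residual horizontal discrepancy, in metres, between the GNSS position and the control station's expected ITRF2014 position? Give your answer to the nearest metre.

Observed coordinate differences: Δφ = +0.00346°, Δλ = -0.00092°.
Converting to metres (1° lat = 111240 m, cos φ = 0.936188): observed ΔN = 384.9 m, observed ΔE = -95.8 m.
Subtracting the expected shift leaves a residual of 384.9 − (396) = -11.1 m north and -95.8 − (-88) = -7.8 m east.
Residual distance = √((-11.1)² + (-7.8)²) = 13.6 m.

14 m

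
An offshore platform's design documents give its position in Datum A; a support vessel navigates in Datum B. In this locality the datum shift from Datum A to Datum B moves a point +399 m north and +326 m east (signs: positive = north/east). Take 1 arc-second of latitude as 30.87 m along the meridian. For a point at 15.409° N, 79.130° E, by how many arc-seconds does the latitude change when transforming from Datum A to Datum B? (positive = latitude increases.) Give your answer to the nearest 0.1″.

Δφ = 12.9″

1″ of latitude = 30.87 m, so Δφ = 399.0 / 30.87 = 12.925″.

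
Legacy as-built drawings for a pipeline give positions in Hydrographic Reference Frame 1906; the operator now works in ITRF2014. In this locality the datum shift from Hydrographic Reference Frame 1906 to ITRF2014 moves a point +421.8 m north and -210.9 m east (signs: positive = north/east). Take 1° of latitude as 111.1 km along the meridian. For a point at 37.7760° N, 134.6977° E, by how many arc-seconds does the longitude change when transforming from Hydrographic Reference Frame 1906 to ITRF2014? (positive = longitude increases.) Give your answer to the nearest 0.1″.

Δλ = -8.6″

At latitude 37.7760°, cos φ = 0.790412.
1° of longitude at this latitude = 111.1 × cos φ = 87.81 km, so Δλ = -210.9 / 87814.7 = -0.0024016° = -8.646″.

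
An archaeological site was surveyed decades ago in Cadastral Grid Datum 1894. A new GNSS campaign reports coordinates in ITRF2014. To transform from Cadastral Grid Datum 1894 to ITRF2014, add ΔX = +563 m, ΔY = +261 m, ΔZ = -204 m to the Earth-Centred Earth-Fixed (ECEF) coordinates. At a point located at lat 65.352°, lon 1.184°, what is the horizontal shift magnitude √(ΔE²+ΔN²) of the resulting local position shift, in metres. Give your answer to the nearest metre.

651 m

At φ = 65.352°, λ = 1.184°: sin φ = 0.908887, cos φ = 0.417042, sin λ = 0.020663, cos λ = 0.999786.
ΔE = −sin λ·ΔX + cos λ·ΔY = −(0.020663)·(563) + (0.999786)·(261) = 249.31 m.
ΔN = −sin φ cos λ·ΔX − sin φ sin λ·ΔY + cos φ·ΔZ = −(0.908887)(0.999786)(563) − (0.908887)(0.020663)(261) + (0.417042)(-204) = -601.57 m.
Horizontal magnitude = √(ΔE² + ΔN²) = √(249.31² + (-601.57)²) = 651.19 m.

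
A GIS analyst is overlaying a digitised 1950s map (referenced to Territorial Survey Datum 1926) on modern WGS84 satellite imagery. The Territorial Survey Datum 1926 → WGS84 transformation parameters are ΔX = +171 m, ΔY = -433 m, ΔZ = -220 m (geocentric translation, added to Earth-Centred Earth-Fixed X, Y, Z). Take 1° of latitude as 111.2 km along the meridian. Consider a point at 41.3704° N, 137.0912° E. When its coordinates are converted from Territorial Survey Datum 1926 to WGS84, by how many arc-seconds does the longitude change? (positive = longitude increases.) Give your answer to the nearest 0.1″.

Δλ = 8.7″

sin φ = 0.660924, cos φ = 0.750453, sin λ = 0.680833, cos λ = -0.732438.
East component: ΔE = −sin λ·ΔX + cos λ·ΔY = −(0.680833)(171) + (-0.732438)(-433) = 200.72 m.
1° of latitude spans 111200 m; at latitude φ, 1° of longitude spans that × cos φ = 83450.3 m, so Δλ = 200.72 / 83450.3 × 3600 = 8.659″.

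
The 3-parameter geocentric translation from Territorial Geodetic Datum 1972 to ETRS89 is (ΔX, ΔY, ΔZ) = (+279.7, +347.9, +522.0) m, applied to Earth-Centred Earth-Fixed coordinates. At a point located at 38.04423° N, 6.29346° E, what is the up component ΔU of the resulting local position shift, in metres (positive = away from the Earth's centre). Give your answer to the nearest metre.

ΔU = 571 m

At φ = 38.04423°, λ = 6.29346°: sin φ = 0.616270, cos φ = 0.787535, sin λ = 0.109621, cos λ = 0.993973.
ΔU = cos φ cos λ·ΔX + cos φ sin λ·ΔY + sin φ·ΔZ = (0.787535)(0.993973)(279.7) + (0.787535)(0.109621)(347.9) + (0.616270)(522.0) = 570.67 m.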